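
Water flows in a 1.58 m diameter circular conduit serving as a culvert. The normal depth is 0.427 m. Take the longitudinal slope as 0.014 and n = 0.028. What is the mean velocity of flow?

V = 1.67 m/s

For a circular section of diameter D = 1.58 m at depth y = 0.427 m, the central angle is θ = 2 arccos(1 − 2y/D) = 2.187 rad. Then A = (D²/8)(θ − sin θ) = 0.4277 m² and P = Dθ/2 = 1.728 m.
Hydraulic radius R = A/P = 0.4277/1.728 = 0.2476 m.
From Manning's equation, V = (1/n) R^(2/3) S^(1/2) = (1/0.028) × 0.2476^(2/3) × 0.014^(1/2) = 1.67 m/s.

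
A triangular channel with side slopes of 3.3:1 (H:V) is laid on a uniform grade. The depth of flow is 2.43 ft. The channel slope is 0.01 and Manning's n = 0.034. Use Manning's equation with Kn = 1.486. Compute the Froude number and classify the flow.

For a triangular section with side slope z = 3.3: A = zy² = 3.3×2.43² = 19.49 ft²; P = 2y√(1+z²) = 2×2.43×3.448 = 16.76 ft.
Hydraulic radius R = A/P = 19.49/16.76 = 1.163 ft.
V = (1.486/n) R^(2/3) √S = (1.486/0.034) × 1.163^(2/3) × √0.01 = 4.833 ft/s. Hydraulic depth D_h = A/T = 19.49/16.04 = 1.215 ft.
Froude number Fr = V/√(g·D_h) = 4.833/√(32.2×1.215) = 0.773, which is less than 1, so the flow is subcritical.

subcritical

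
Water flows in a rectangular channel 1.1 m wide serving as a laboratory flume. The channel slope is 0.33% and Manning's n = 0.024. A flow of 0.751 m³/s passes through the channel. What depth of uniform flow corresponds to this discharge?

Manning's equation rearranged: A R^(2/3) = nQ / (1·√S) = 0.024 × 0.751 / (√0.0033) = 0.3138.
Trying y = 0.751 m: A R^(2/3) = 0.3845 — high.
Trying y = 0.472 m: A R^(2/3) = 0.2082 — low.
Trying y = 0.642 m: A R^(2/3) = 0.3138 — ≈ 0.3138.

y_n = 0.642 m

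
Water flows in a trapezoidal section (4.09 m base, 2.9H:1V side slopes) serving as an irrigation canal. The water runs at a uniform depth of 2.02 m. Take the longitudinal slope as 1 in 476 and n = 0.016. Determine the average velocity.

V = 3.27 m/s

With bottom width b = 4.09 m and side slope z = 2.9: A = (b + zy)y = (4.09 + 2.9×2.02)×2.02 = 20.09 m²; P = b + 2y√(1+z²) = 4.09 + 2×2.02×3.068 = 16.48 m.
Hydraulic radius R = A/P = 20.09/16.48 = 1.219 m.
From Manning's equation, V = (1/n) R^(2/3) S^(1/2) = (1/0.016) × 1.219^(2/3) × 0.002101^(1/2) = 3.27 m/s.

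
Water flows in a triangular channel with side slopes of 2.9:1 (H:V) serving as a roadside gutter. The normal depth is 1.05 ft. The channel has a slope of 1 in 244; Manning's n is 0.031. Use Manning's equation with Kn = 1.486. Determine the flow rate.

For a triangular section with side slope z = 2.9: A = zy² = 2.9×1.05² = 3.197 ft²; P = 2y√(1+z²) = 2×1.05×3.068 = 6.442 ft.
Hydraulic radius R = A/P = 3.197/6.442 = 0.4963 ft.
Manning's equation: Q = (1.486/n) A R^(2/3) S^(1/2) = (1.486/0.031) × 3.197 × 0.4963^(2/3) × 0.004098^(1/2) = 6.15 ft³/s.

Q = 6.15 ft³/s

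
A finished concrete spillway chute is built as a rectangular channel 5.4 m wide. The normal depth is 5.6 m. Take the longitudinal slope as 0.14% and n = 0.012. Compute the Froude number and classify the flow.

Flow area A = b·y = 5.4 × 5.6 = 30.24 m². Wetted perimeter P = b + 2y = 5.4 + 2×5.6 = 16.6 m.
Hydraulic radius R = A/P = 30.24/16.6 = 1.822 m.
V = (1/n) R^(2/3) √S = (1/0.012) × 1.822^(2/3) × √0.0014 = 4.651 m/s. Hydraulic depth D_h = A/T = 30.24/5.4 = 5.6 m.
Froude number Fr = V/√(g·D_h) = 4.651/√(9.81×5.6) = 0.627, which is less than 1, so the flow is subcritical.

subcritical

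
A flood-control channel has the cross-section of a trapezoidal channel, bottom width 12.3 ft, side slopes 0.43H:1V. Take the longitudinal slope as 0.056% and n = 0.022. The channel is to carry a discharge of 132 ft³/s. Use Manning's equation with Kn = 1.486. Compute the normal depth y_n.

Manning's equation rearranged: A R^(2/3) = nQ / (1.486·√S) = 0.022 × 132 / (1.486 × √0.00056) = 82.58.
At y = 3.81 ft: A R^(2/3) = 99.86 — high.
At y = 2.94 ft: A R^(2/3) = 66.07 — low.
At y = 3.38 ft: A R^(2/3) = 82.51 — matches.

y_n = 3.38 ft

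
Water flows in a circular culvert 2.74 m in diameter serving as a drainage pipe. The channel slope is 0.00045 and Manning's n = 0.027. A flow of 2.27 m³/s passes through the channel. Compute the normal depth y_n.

Manning's equation rearranged: A R^(2/3) = nQ / (1·√S) = 0.027 × 2.27 / (√0.00045) = 2.889.
At y = 1.8 m: A R^(2/3) = 3.518 — high.
At y = 1.2 m: A R^(2/3) = 1.819 — low.
At y = 1.58 m: A R^(2/3) = 2.894 — ≈ 2.889.

y_n = 1.58 m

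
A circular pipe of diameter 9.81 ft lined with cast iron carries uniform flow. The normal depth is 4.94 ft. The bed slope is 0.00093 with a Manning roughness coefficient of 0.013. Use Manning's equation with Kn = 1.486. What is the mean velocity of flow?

For a circular section of diameter D = 9.81 ft at depth y = 4.94 ft, the central angle is θ = 2 arccos(1 − 2y/D) = 3.156 rad. Then A = (D²/8)(θ − sin θ) = 38.14 ft² and P = Dθ/2 = 15.48 ft.
Hydraulic radius R = A/P = 38.14/15.48 = 2.464 ft.
From Manning's equation, V = (1.486/n) R^(2/3) S^(1/2) = (1.486/0.013) × 2.464^(2/3) × 0.00093^(1/2) = 6.36 ft/s.

V = 6.36 ft/s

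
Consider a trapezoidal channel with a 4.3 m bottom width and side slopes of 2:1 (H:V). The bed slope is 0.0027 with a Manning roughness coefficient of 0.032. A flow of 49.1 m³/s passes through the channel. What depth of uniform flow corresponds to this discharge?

Manning's equation rearranged: A R^(2/3) = nQ / (1·√S) = 0.032 × 49.1 / (√0.0027) = 30.24.
At y = 2.02 m: A R^(2/3) = 19.69 — short.
At y = 3.09 m: A R^(2/3) = 47.69 — over.
At y = 2.49 m: A R^(2/3) = 30.24 — matches.

y_n = 2.49 m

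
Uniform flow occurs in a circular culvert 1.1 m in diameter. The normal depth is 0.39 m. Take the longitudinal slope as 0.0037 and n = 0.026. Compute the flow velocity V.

For a circular section of diameter D = 1.1 m at depth y = 0.39 m, the central angle is θ = 2 arccos(1 − 2y/D) = 2.551 rad. Then A = (D²/8)(θ − sin θ) = 0.3017 m² and P = Dθ/2 = 1.403 m.
Hydraulic radius R = A/P = 0.3017/1.403 = 0.215 m.
From Manning's equation, V = (1/n) R^(2/3) S^(1/2) = (1/0.026) × 0.215^(2/3) × 0.0037^(1/2) = 0.84 m/s.

V = 0.84 m/s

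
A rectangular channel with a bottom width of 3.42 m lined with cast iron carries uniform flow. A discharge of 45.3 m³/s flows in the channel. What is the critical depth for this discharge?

y_c = 2.62 m

For a rectangular channel, critical depth y_c = (q²/g)^(1/3) where q = Q/b = 45.3/3.42 = 13.25 m²/s.
So y_c = (13.25²/9.81)^(1/3) = 2.62 m.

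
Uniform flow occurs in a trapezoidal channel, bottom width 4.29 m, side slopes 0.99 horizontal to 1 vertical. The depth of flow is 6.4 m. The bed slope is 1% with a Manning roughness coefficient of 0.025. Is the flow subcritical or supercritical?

supercritical

With bottom width b = 4.29 m and side slope z = 0.99: A = (b + zy)y = (4.29 + 0.99×6.4)×6.4 = 68.01 m²; P = b + 2y√(1+z²) = 4.29 + 2×6.4×1.407 = 22.3 m.
Hydraulic radius R = A/P = 68.01/22.3 = 3.049 m.
V = (1/n) R^(2/3) √S = (1/0.025) × 3.049^(2/3) × √0.01 = 8.411 m/s. Hydraulic depth D_h = A/T = 68.01/16.96 = 4.009 m.
Froude number Fr = V/√(g·D_h) = 8.411/√(9.81×4.009) = 1.34, which is greater than 1, so the flow is supercritical.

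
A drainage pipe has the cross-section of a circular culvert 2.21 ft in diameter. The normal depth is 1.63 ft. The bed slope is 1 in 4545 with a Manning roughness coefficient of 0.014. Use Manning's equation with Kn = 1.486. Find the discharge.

For a circular section of diameter D = 2.21 ft at depth y = 1.63 ft, the central angle is θ = 2 arccos(1 − 2y/D) = 4.132 rad. Then A = (D²/8)(θ − sin θ) = 3.033 ft² and P = Dθ/2 = 4.566 ft.
Hydraulic radius R = A/P = 3.033/4.566 = 0.6643 ft.
Manning's equation: Q = (1.486/n) A R^(2/3) S^(1/2) = (1.486/0.014) × 3.033 × 0.6643^(2/3) × 0.00022^(1/2) = 3.64 ft³/s.

Q = 3.64 ft³/s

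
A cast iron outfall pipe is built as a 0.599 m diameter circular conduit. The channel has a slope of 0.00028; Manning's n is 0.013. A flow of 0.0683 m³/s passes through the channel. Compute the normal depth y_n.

Manning's equation rearranged: A R^(2/3) = nQ / (1·√S) = 0.013 × 0.0683 / (√0.00028) = 0.05306.
Trying y = 0.257 m: A R^(2/3) = 0.03041 — too small.
Trying y = 0.358 m: A R^(2/3) = 0.05307 — ≈ 0.05306.

y_n = 0.358 m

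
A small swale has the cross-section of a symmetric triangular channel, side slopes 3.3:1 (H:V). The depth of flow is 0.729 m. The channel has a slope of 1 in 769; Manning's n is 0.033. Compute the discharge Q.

For a triangular section with side slope z = 3.3: A = zy² = 3.3×0.729² = 1.754 m²; P = 2y√(1+z²) = 2×0.729×3.448 = 5.027 m.
Hydraulic radius R = A/P = 1.754/5.027 = 0.3488 m.
Manning's equation: Q = (1/n) A R^(2/3) S^(1/2) = (1/0.033) × 1.754 × 0.3488^(2/3) × 0.0013^(1/2) = 0.95 m³/s.

Q = 0.95 m³/s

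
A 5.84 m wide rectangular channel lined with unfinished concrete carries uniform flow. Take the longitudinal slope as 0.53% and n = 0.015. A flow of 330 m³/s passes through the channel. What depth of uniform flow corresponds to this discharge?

y_n = 7.16 m

Manning's equation rearranged: A R^(2/3) = nQ / (1·√S) = 0.015 × 330 / (√0.0053) = 67.99.
Try y = 7.98 m: A R^(2/3) = 77.34 — over.
Try y = 7.16 m: A R^(2/3) = 68.01 — ≈ 67.99.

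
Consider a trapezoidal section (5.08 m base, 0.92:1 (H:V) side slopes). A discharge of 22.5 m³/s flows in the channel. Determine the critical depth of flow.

y_c = 1.17 m

At critical depth, Q² T / (g A³) = 1, i.e. A³/T = Q²/g = 22.5²/9.81 = 51.61.
Trying y = 0.875 m: A³/T = 20.41 — short.
Trying y = 1.17 m: A³/T = 51.67 — close enough.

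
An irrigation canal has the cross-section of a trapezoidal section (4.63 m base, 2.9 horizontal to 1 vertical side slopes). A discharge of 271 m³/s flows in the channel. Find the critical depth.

y_c = 3.75 m

At critical depth, Q² T / (g A³) = 1, i.e. A³/T = Q²/g = 271²/9.81 = 7486.
Try y = 3.14 m: A³/T = 3513 — low.
Try y = 4.55 m: A³/T = 17200 — high.
Try y = 3.75 m: A³/T = 7451 — close enough.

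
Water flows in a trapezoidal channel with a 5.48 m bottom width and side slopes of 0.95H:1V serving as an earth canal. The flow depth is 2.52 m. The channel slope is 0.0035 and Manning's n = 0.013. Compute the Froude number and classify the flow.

supercritical

With bottom width b = 5.48 m and side slope z = 0.95: A = (b + zy)y = (5.48 + 0.95×2.52)×2.52 = 19.84 m²; P = b + 2y√(1+z²) = 5.48 + 2×2.52×1.379 = 12.43 m.
Hydraulic radius R = A/P = 19.84/12.43 = 1.596 m.
V = (1/n) R^(2/3) √S = (1/0.013) × 1.596^(2/3) × √0.0035 = 6.215 m/s. Hydraulic depth D_h = A/T = 19.84/10.27 = 1.932 m.
Froude number Fr = V/√(g·D_h) = 6.215/√(9.81×1.932) = 1.43, which is greater than 1, so the flow is supercritical.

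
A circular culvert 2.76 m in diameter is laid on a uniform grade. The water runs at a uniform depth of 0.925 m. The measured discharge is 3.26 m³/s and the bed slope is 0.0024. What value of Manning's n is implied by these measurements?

For a circular section of diameter D = 2.76 m at depth y = 0.925 m, the central angle is θ = 2 arccos(1 − 2y/D) = 2.47 rad. Then A = (D²/8)(θ − sin θ) = 1.759 m² and P = Dθ/2 = 3.408 m.
Hydraulic radius R = A/P = 1.759/3.408 = 0.5161 m.
Rearranging Manning's equation: n = (1/Q) A R^(2/3) S^(1/2) = (1/3.26) × 1.759 × 0.5161^(2/3) × √0.0024 = 0.017.

n = 0.017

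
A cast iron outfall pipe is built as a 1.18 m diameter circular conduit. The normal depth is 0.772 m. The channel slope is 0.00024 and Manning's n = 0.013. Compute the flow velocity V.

For a circular section of diameter D = 1.18 m at depth y = 0.772 m, the central angle is θ = 2 arccos(1 − 2y/D) = 3.769 rad. Then A = (D²/8)(θ − sin θ) = 0.7581 m² and P = Dθ/2 = 2.224 m.
Hydraulic radius R = A/P = 0.7581/2.224 = 0.3409 m.
From Manning's equation, V = (1/n) R^(2/3) S^(1/2) = (1/0.013) × 0.3409^(2/3) × 0.00024^(1/2) = 0.582 m/s.

V = 0.582 m/s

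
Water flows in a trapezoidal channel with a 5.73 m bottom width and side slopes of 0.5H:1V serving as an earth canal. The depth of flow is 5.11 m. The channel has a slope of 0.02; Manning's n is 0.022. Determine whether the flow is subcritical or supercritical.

supercritical

With bottom width b = 5.73 m and side slope z = 0.5: A = (b + zy)y = (5.73 + 0.5×5.11)×5.11 = 42.34 m²; P = b + 2y√(1+z²) = 5.73 + 2×5.11×1.118 = 17.16 m.
Hydraulic radius R = A/P = 42.34/17.16 = 2.468 m.
V = (1/n) R^(2/3) √S = (1/0.022) × 2.468^(2/3) × √0.02 = 11.74 m/s. Hydraulic depth D_h = A/T = 42.34/10.84 = 3.906 m.
Froude number Fr = V/√(g·D_h) = 11.74/√(9.81×3.906) = 1.9, which is greater than 1, so the flow is supercritical.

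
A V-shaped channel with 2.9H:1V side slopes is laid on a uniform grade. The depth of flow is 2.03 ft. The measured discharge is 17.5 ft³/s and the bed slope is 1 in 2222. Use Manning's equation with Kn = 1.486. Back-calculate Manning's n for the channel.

For a triangular section with side slope z = 2.9: A = zy² = 2.9×2.03² = 11.95 ft²; P = 2y√(1+z²) = 2×2.03×3.068 = 12.45 ft.
Hydraulic radius R = A/P = 11.95/12.45 = 0.9596 ft.
Rearranging Manning's equation: n = (1.486/Q) A R^(2/3) S^(1/2) = (1.486/17.5) × 11.95 × 0.9596^(2/3) × √0.00045 = 0.0209.

n = 0.0209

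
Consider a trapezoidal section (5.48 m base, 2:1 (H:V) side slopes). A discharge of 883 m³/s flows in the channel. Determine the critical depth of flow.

At critical depth, Q² T / (g A³) = 1, i.e. A³/T = Q²/g = 883²/9.81 = 79480.
Trying y = 8.54 m: A³/T = 180400 — over.
Trying y = 5.25 m: A³/T = 22300 — short.
Trying y = 7.08 m: A³/T = 79540 — close enough.

y_c = 7.08 m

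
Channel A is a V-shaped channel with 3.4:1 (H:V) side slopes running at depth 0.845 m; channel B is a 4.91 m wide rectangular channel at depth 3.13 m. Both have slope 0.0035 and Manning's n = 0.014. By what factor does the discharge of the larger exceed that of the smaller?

14.3

Channel A: For a triangular section with side slope z = 3.4: A = zy² = 3.4×0.845² = 2.428 m²; P = 2y√(1+z²) = 2×0.845×3.544 = 5.989 m. Hydraulic radius R = A/P = 2.428/5.989 = 0.4053 m. Q_A = (1/0.014)·2.428·0.4053^(2/3)·√0.0035 = 5.619 m³/s.
Channel B: Flow area A = b·y = 4.91 × 3.13 = 15.37 m². Wetted perimeter P = b + 2y = 4.91 + 2×3.13 = 11.17 m. Hydraulic radius R = A/P = 15.37/11.17 = 1.376 m. Q_B = (1/0.014)·15.37·1.376^(2/3)·√0.0035 = 80.34 m³/s.
The larger discharge is 80.34 m³/s and the smaller is 5.619 m³/s; the ratio is 14.3.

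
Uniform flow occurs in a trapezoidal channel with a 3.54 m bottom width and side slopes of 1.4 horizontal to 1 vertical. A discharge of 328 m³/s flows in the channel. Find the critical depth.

At critical depth, Q² T / (g A³) = 1, i.e. A³/T = Q²/g = 328²/9.81 = 10970.
Try y = 4.61 m: A³/T = 5946 — short.
Try y = 5.79 m: A³/T = 15520 — over.
Try y = 5.34 m: A³/T = 11010 — matches.

y_c = 5.34 m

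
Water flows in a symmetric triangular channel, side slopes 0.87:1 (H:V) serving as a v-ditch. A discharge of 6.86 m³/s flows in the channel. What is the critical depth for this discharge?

y_c = 1.66 m

At critical depth, Q² T / (g A³) = 1, i.e. A³/T = Q²/g = 6.86²/9.81 = 4.797.
Try y = 1.22 m: A³/T = 1.023 — short.
Try y = 1.81 m: A³/T = 7.352 — over.
Try y = 1.66 m: A³/T = 4.77 — ≈ 4.797.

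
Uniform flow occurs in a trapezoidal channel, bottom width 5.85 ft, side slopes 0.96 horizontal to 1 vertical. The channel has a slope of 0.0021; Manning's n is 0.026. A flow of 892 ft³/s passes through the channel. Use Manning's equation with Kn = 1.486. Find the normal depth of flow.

y_n = 8.99 ft

Manning's equation rearranged: A R^(2/3) = nQ / (1.486·√S) = 0.026 × 892 / (1.486 × √0.0021) = 340.6.
Try y = 9.73 ft: A R^(2/3) = 403 — high.
Try y = 7.02 ft: A R^(2/3) = 203.4 — low.
Try y = 8.99 ft: A R^(2/3) = 340.5 — matches.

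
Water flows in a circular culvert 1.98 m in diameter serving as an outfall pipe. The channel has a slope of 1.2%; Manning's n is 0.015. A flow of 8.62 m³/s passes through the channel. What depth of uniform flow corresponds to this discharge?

y_n = 1.12 m

Manning's equation rearranged: A R^(2/3) = nQ / (1·√S) = 0.015 × 8.62 / (√0.012) = 1.18.
At y = 1.22 m: A R^(2/3) = 1.348 — too large.
At y = 0.799 m: A R^(2/3) = 0.6598 — too small.
At y = 1.12 m: A R^(2/3) = 1.181 — close enough.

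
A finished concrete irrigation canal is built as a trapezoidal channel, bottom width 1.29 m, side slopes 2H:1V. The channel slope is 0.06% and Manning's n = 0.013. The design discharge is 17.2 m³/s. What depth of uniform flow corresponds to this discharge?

y_n = 1.86 m

Manning's equation rearranged: A R^(2/3) = nQ / (1·√S) = 0.013 × 17.2 / (√0.0006) = 9.128.
At y = 1.62 m: A R^(2/3) = 6.636 — too small.
At y = 1.86 m: A R^(2/3) = 9.13 — close enough.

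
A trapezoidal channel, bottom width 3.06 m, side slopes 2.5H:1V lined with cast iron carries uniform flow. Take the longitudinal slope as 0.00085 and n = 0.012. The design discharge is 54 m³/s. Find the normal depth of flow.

y_n = 2.21 m

Manning's equation rearranged: A R^(2/3) = nQ / (1·√S) = 0.012 × 54 / (√0.00085) = 22.23.
Trying y = 2.68 m: A R^(2/3) = 34.2 — over.
Trying y = 2.21 m: A R^(2/3) = 22.23 — ≈ 22.23.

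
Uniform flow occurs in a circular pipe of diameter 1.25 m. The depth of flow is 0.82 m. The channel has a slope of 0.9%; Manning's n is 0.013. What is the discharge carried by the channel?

Q = 3.16 m³/s

For a circular section of diameter D = 1.25 m at depth y = 0.82 m, the central angle is θ = 2 arccos(1 − 2y/D) = 3.776 rad. Then A = (D²/8)(θ − sin θ) = 0.8533 m² and P = Dθ/2 = 2.36 m.
Hydraulic radius R = A/P = 0.8533/2.36 = 0.3616 m.
Manning's equation: Q = (1/n) A R^(2/3) S^(1/2) = (1/0.013) × 0.8533 × 0.3616^(2/3) × 0.009^(1/2) = 3.16 m³/s.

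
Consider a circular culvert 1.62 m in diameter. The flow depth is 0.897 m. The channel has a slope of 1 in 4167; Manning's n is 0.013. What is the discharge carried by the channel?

Q = 0.796 m³/s

For a circular section of diameter D = 1.62 m at depth y = 0.897 m, the central angle is θ = 2 arccos(1 − 2y/D) = 3.357 rad. Then A = (D²/8)(θ − sin θ) = 1.171 m² and P = Dθ/2 = 2.719 m.
Hydraulic radius R = A/P = 1.171/2.719 = 0.4308 m.
Manning's equation: Q = (1/n) A R^(2/3) S^(1/2) = (1/0.013) × 1.171 × 0.4308^(2/3) × 0.00024^(1/2) = 0.796 m³/s.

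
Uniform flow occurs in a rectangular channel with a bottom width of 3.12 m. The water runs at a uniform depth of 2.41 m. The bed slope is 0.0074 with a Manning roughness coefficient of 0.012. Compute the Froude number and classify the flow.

supercritical

Flow area A = b·y = 3.12 × 2.41 = 7.519 m². Wetted perimeter P = b + 2y = 3.12 + 2×2.41 = 7.94 m.
Hydraulic radius R = A/P = 7.519/7.94 = 0.947 m.
V = (1/n) R^(2/3) √S = (1/0.012) × 0.947^(2/3) × √0.0074 = 6.913 m/s. Hydraulic depth D_h = A/T = 7.519/3.12 = 2.41 m.
Froude number Fr = V/√(g·D_h) = 6.913/√(9.81×2.41) = 1.42, which is greater than 1, so the flow is supercritical.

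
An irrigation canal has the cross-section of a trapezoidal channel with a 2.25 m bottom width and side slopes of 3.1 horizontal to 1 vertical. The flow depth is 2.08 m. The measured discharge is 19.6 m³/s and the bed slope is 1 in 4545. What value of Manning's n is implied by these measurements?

With bottom width b = 2.25 m and side slope z = 3.1: A = (b + zy)y = (2.25 + 3.1×2.08)×2.08 = 18.09 m²; P = b + 2y√(1+z²) = 2.25 + 2×2.08×3.257 = 15.8 m.
Hydraulic radius R = A/P = 18.09/15.8 = 1.145 m.
Rearranging Manning's equation: n = (1/Q) A R^(2/3) S^(1/2) = (1/19.6) × 18.09 × 1.145^(2/3) × √0.00022 = 0.015.

n = 0.015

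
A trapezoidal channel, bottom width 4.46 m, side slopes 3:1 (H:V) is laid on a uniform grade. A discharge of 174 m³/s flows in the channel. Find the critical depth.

y_c = 3.04 m

At critical depth, Q² T / (g A³) = 1, i.e. A³/T = Q²/g = 174²/9.81 = 3086.
At y = 2.07 m: A³/T = 638.3 — short.
At y = 3.79 m: A³/T = 7939 — over.
At y = 3.04 m: A³/T = 3100 — ≈ 3086.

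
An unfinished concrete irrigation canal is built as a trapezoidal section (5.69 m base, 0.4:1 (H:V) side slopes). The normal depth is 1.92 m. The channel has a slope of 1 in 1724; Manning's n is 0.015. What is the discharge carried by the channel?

With bottom width b = 5.69 m and side slope z = 0.4: A = (b + zy)y = (5.69 + 0.4×1.92)×1.92 = 12.4 m²; P = b + 2y√(1+z²) = 5.69 + 2×1.92×1.077 = 9.826 m.
Hydraulic radius R = A/P = 12.4/9.826 = 1.262 m.
Manning's equation: Q = (1/n) A R^(2/3) S^(1/2) = (1/0.015) × 12.4 × 1.262^(2/3) × 0.00058^(1/2) = 23.2 m³/s.

Q = 23.2 m³/s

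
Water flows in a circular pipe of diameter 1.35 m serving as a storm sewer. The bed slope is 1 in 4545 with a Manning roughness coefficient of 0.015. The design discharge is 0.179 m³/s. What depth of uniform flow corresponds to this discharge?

Manning's equation rearranged: A R^(2/3) = nQ / (1·√S) = 0.015 × 0.179 / (√0.00022) = 0.181.
Try y = 0.594 m: A R^(2/3) = 0.2777 — too large.
Try y = 0.393 m: A R^(2/3) = 0.1282 — too small.
Try y = 0.471 m: A R^(2/3) = 0.1814 — matches.

y_n = 0.471 m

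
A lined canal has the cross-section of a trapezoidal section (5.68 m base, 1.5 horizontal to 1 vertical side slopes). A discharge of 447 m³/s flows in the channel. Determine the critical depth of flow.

y_c = 5.51 m

At critical depth, Q² T / (g A³) = 1, i.e. A³/T = Q²/g = 447²/9.81 = 20370.
Try y = 6.03 m: A³/T = 29450 — over.
Try y = 4.72 m: A³/T = 11010 — short.
Try y = 5.51 m: A³/T = 20420 — close enough.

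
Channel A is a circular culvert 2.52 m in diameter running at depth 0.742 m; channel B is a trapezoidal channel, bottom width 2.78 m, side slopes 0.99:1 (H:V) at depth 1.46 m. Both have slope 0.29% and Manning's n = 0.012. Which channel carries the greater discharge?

Channel A: For a circular section of diameter D = 2.52 m at depth y = 0.742 m, the central angle is θ = 2 arccos(1 − 2y/D) = 2.294 rad. Then A = (D²/8)(θ − sin θ) = 1.226 m² and P = Dθ/2 = 2.891 m. Hydraulic radius R = A/P = 1.226/2.891 = 0.4242 m. Q_A = (1/0.012)·1.226·0.4242^(2/3)·√0.0029 = 3.107 m³/s.
Channel B: With bottom width b = 2.78 m and side slope z = 0.99: A = (b + zy)y = (2.78 + 0.99×1.46)×1.46 = 6.169 m²; P = b + 2y√(1+z²) = 2.78 + 2×1.46×1.407 = 6.889 m. Hydraulic radius R = A/P = 6.169/6.889 = 0.8955 m. Q_B = (1/0.012)·6.169·0.8955^(2/3)·√0.0029 = 25.72 m³/s.
Q_A = 3.107 m³/s vs Q_B = 25.72 m³/s, so channel B carries more.

channel B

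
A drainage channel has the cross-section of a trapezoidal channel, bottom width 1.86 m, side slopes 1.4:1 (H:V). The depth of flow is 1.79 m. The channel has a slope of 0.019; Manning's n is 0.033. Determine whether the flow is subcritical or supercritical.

supercritical

With bottom width b = 1.86 m and side slope z = 1.4: A = (b + zy)y = (1.86 + 1.4×1.79)×1.79 = 7.815 m²; P = b + 2y√(1+z²) = 1.86 + 2×1.79×1.72 = 8.019 m.
Hydraulic radius R = A/P = 7.815/8.019 = 0.9745 m.
V = (1/n) R^(2/3) √S = (1/0.033) × 0.9745^(2/3) × √0.019 = 4.106 m/s. Hydraulic depth D_h = A/T = 7.815/6.872 = 1.137 m.
Froude number Fr = V/√(g·D_h) = 4.106/√(9.81×1.137) = 1.23, which is greater than 1, so the flow is supercritical.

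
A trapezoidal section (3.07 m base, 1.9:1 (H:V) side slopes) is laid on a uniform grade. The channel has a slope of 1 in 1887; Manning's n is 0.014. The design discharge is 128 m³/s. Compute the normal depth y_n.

Manning's equation rearranged: A R^(2/3) = nQ / (1·√S) = 0.014 × 128 / (√0.0005299) = 77.84.
Try y = 3.22 m: A R^(2/3) = 42.98 — short.
Try y = 5.22 m: A R^(2/3) = 130.2 — over.
Try y = 4.19 m: A R^(2/3) = 78.05 — close enough.

y_n = 4.19 m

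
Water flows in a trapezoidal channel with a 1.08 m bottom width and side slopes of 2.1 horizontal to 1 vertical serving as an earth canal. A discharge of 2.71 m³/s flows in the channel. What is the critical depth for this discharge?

y_c = 0.596 m

At critical depth, Q² T / (g A³) = 1, i.e. A³/T = Q²/g = 2.71²/9.81 = 0.7486.
Try y = 0.719 m: A³/T = 1.575 — high.
Try y = 0.452 m: A³/T = 0.2591 — low.
Try y = 0.596 m: A³/T = 0.7489 — ≈ 0.7486.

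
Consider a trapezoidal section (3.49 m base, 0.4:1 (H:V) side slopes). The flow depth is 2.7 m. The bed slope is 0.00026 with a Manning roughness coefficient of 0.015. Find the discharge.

With bottom width b = 3.49 m and side slope z = 0.4: A = (b + zy)y = (3.49 + 0.4×2.7)×2.7 = 12.34 m²; P = b + 2y√(1+z²) = 3.49 + 2×2.7×1.077 = 9.306 m.
Hydraulic radius R = A/P = 12.34/9.306 = 1.326 m.
Manning's equation: Q = (1/n) A R^(2/3) S^(1/2) = (1/0.015) × 12.34 × 1.326^(2/3) × 0.00026^(1/2) = 16 m³/s.

Q = 16 m³/s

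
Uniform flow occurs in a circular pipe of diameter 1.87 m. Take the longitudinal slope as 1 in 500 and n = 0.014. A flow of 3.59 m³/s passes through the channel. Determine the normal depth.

Manning's equation rearranged: A R^(2/3) = nQ / (1·√S) = 0.014 × 3.59 / (√0.002) = 1.124.
Try y = 1.01 m: A R^(2/3) = 0.9408 — short.
Try y = 1.36 m: A R^(2/3) = 1.454 — over.
Try y = 1.13 m: A R^(2/3) = 1.124 — ≈ 1.124.

y_n = 1.13 m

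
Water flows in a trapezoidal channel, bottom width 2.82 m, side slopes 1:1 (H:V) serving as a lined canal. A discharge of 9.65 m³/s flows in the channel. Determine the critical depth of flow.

y_c = 0.943 m

At critical depth, Q² T / (g A³) = 1, i.e. A³/T = Q²/g = 9.65²/9.81 = 9.493.
At y = 0.693 m: A³/T = 3.431 — low.
At y = 1.09 m: A³/T = 15.48 — high.
At y = 0.943 m: A³/T = 9.495 — close enough.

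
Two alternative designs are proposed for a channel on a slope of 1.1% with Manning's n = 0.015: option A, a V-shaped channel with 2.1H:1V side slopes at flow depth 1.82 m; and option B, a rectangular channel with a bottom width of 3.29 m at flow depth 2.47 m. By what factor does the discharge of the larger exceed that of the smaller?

1.32

Channel A: For a triangular section with side slope z = 2.1: A = zy² = 2.1×1.82² = 6.956 m²; P = 2y√(1+z²) = 2×1.82×2.326 = 8.466 m. Hydraulic radius R = A/P = 6.956/8.466 = 0.8216 m. Q_A = (1/0.015)·6.956·0.8216^(2/3)·√0.011 = 42.67 m³/s.
Channel B: Flow area A = b·y = 3.29 × 2.47 = 8.126 m². Wetted perimeter P = b + 2y = 3.29 + 2×2.47 = 8.23 m. Hydraulic radius R = A/P = 8.126/8.23 = 0.9874 m. Q_B = (1/0.015)·8.126·0.9874^(2/3)·√0.011 = 56.34 m³/s.
The larger discharge is 56.34 m³/s and the smaller is 42.67 m³/s; the ratio is 1.32.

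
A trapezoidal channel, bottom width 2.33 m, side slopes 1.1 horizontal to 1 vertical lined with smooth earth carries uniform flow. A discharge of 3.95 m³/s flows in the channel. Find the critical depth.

y_c = 0.601 m

At critical depth, Q² T / (g A³) = 1, i.e. A³/T = Q²/g = 3.95²/9.81 = 1.59.
Trying y = 0.533 m: A³/T = 1.072 — short.
Trying y = 0.666 m: A³/T = 2.236 — over.
Trying y = 0.601 m: A³/T = 1.591 — matches.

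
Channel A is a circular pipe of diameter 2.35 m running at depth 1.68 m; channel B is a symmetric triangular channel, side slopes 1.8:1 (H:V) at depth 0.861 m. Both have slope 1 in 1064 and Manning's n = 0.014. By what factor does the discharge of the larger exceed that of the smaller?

Channel A: For a circular section of diameter D = 2.35 m at depth y = 1.68 m, the central angle is θ = 2 arccos(1 − 2y/D) = 4.03 rad. Then A = (D²/8)(θ − sin θ) = 3.318 m² and P = Dθ/2 = 4.735 m. Hydraulic radius R = A/P = 3.318/4.735 = 0.7006 m. Q_A = (1/0.014)·3.318·0.7006^(2/3)·√0.0009398 = 5.731 m³/s.
Channel B: For a triangular section with side slope z = 1.8: A = zy² = 1.8×0.861² = 1.334 m²; P = 2y√(1+z²) = 2×0.861×2.059 = 3.546 m. Hydraulic radius R = A/P = 1.334/3.546 = 0.3763 m. Q_B = (1/0.014)·1.334·0.3763^(2/3)·√0.0009398 = 1.523 m³/s.
The larger discharge is 5.731 m³/s and the smaller is 1.523 m³/s; the ratio is 3.76.

3.76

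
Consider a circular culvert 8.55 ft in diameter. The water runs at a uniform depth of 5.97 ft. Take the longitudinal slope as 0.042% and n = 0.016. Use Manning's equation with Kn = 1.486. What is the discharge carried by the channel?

Q = 151 ft³/s

For a circular section of diameter D = 8.55 ft at depth y = 5.97 ft, the central angle is θ = 2 arccos(1 − 2y/D) = 3.957 rad. Then A = (D²/8)(θ − sin θ) = 42.81 ft² and P = Dθ/2 = 16.92 ft.
Hydraulic radius R = A/P = 42.81/16.92 = 2.531 ft.
Manning's equation: Q = (1.486/n) A R^(2/3) S^(1/2) = (1.486/0.016) × 42.81 × 2.531^(2/3) × 0.00042^(1/2) = 151 ft³/s.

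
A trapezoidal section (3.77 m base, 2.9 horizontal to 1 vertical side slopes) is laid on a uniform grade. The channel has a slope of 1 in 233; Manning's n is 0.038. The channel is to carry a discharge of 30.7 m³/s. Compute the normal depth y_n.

y_n = 1.83 m

Manning's equation rearranged: A R^(2/3) = nQ / (1·√S) = 0.038 × 30.7 / (√0.004292) = 17.81.
Trying y = 1.49 m: A R^(2/3) = 11.52 — short.
Trying y = 2.11 m: A R^(2/3) = 24.19 — over.
Trying y = 1.83 m: A R^(2/3) = 17.78 — matches.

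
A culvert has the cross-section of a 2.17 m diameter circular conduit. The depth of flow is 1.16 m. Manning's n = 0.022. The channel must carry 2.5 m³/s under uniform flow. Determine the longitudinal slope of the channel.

For a circular section of diameter D = 2.17 m at depth y = 1.16 m, the central angle is θ = 2 arccos(1 − 2y/D) = 3.28 rad. Then A = (D²/8)(θ − sin θ) = 2.012 m² and P = Dθ/2 = 3.559 m.
Hydraulic radius R = A/P = 2.012/3.559 = 0.5653 m.
From Manning's equation, S = [nQ / (1 A R^(2/3))]² = [0.022 × 2.5 / (1 × 2.012 × 0.5653^(2/3))]² = 0.0016.

S = 0.0016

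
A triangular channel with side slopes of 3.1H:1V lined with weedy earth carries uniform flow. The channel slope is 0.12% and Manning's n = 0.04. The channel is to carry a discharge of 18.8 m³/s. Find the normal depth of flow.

Manning's equation rearranged: A R^(2/3) = nQ / (1·√S) = 0.04 × 18.8 / (√0.0012) = 21.71.
Try y = 1.81 m: A R^(2/3) = 9.194 — short.
Try y = 3.07 m: A R^(2/3) = 37.62 — over.
Try y = 2.5 m: A R^(2/3) = 21.75 — ≈ 21.71.

y_n = 2.5 m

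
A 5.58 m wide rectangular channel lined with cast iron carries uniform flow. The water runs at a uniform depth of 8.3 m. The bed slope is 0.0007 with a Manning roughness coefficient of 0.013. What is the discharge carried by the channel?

Flow area A = b·y = 5.58 × 8.3 = 46.31 m². Wetted perimeter P = b + 2y = 5.58 + 2×8.3 = 22.18 m.
Hydraulic radius R = A/P = 46.31/22.18 = 2.088 m.
Manning's equation: Q = (1/n) A R^(2/3) S^(1/2) = (1/0.013) × 46.31 × 2.088^(2/3) × 0.0007^(1/2) = 154 m³/s.

Q = 154 m³/s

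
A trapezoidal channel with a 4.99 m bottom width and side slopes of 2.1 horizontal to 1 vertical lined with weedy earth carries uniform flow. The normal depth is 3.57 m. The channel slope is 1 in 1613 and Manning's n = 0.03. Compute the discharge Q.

Q = 60 m³/s

With bottom width b = 4.99 m and side slope z = 2.1: A = (b + zy)y = (4.99 + 2.1×3.57)×3.57 = 44.58 m²; P = b + 2y√(1+z²) = 4.99 + 2×3.57×2.326 = 21.6 m.
Hydraulic radius R = A/P = 44.58/21.6 = 2.064 m.
Manning's equation: Q = (1/n) A R^(2/3) S^(1/2) = (1/0.03) × 44.58 × 2.064^(2/3) × 0.00062^(1/2) = 60 m³/s.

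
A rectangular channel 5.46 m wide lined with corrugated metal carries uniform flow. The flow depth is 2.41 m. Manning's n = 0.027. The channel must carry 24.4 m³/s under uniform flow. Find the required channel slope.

S = 0.0018

Flow area A = b·y = 5.46 × 2.41 = 13.16 m². Wetted perimeter P = b + 2y = 5.46 + 2×2.41 = 10.28 m.
Hydraulic radius R = A/P = 13.16/10.28 = 1.28 m.
From Manning's equation, S = [nQ / (1 A R^(2/3))]² = [0.027 × 24.4 / (1 × 13.16 × 1.28^(2/3))]² = 0.0018.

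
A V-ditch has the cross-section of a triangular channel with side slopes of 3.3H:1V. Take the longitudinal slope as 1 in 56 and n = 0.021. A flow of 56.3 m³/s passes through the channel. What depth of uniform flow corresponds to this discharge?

Manning's equation rearranged: A R^(2/3) = nQ / (1·√S) = 0.021 × 56.3 / (√0.01786) = 8.848.
Try y = 1.93 m: A R^(2/3) = 11.66 — too large.
Try y = 1.74 m: A R^(2/3) = 8.842 — matches.

y_n = 1.74 m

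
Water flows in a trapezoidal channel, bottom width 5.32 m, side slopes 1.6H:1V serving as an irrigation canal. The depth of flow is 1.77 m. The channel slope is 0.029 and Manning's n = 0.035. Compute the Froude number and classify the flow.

With bottom width b = 5.32 m and side slope z = 1.6: A = (b + zy)y = (5.32 + 1.6×1.77)×1.77 = 14.43 m²; P = b + 2y√(1+z²) = 5.32 + 2×1.77×1.887 = 12 m.
Hydraulic radius R = A/P = 14.43/12 = 1.202 m.
V = (1/n) R^(2/3) √S = (1/0.035) × 1.202^(2/3) × √0.029 = 5.502 m/s. Hydraulic depth D_h = A/T = 14.43/10.98 = 1.314 m.
Froude number Fr = V/√(g·D_h) = 5.502/√(9.81×1.314) = 1.53, which is greater than 1, so the flow is supercritical.

supercritical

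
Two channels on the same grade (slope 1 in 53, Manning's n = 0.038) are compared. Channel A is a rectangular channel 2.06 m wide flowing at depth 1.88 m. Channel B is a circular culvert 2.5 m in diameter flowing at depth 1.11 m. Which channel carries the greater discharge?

Channel A: Flow area A = b·y = 2.06 × 1.88 = 3.873 m². Wetted perimeter P = b + 2y = 2.06 + 2×1.88 = 5.82 m. Hydraulic radius R = A/P = 3.873/5.82 = 0.6654 m. Q_A = (1/0.038)·3.873·0.6654^(2/3)·√0.01887 = 10.67 m³/s.
Channel B: For a circular section of diameter D = 2.5 m at depth y = 1.11 m, the central angle is θ = 2 arccos(1 − 2y/D) = 2.917 rad. Then A = (D²/8)(θ − sin θ) = 2.105 m² and P = Dθ/2 = 3.646 m. Hydraulic radius R = A/P = 2.105/3.646 = 0.5773 m. Q_B = (1/0.038)·2.105·0.5773^(2/3)·√0.01887 = 5.276 m³/s.
Q_A = 10.67 m³/s vs Q_B = 5.276 m³/s, so channel A carries more.

channel A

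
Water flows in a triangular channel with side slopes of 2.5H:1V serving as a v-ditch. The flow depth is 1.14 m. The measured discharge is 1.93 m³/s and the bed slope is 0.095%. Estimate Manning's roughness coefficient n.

n = 0.0339

For a triangular section with side slope z = 2.5: A = zy² = 2.5×1.14² = 3.249 m²; P = 2y√(1+z²) = 2×1.14×2.693 = 6.139 m.
Hydraulic radius R = A/P = 3.249/6.139 = 0.5292 m.
Rearranging Manning's equation: n = (1/Q) A R^(2/3) S^(1/2) = (1/1.93) × 3.249 × 0.5292^(2/3) × √0.00095 = 0.0339.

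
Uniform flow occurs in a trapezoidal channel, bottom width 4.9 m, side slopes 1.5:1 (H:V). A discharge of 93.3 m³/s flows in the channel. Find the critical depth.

y_c = 2.56 m

At critical depth, Q² T / (g A³) = 1, i.e. A³/T = Q²/g = 93.3²/9.81 = 887.3.
At y = 2.25 m: A³/T = 554 — too small.
At y = 2.76 m: A³/T = 1178 — too large.
At y = 2.56 m: A³/T = 890.4 — ≈ 887.3.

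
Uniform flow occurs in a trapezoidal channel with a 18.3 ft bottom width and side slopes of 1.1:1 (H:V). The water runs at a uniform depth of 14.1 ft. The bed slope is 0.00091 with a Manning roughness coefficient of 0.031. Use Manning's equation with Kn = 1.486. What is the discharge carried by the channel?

With bottom width b = 18.3 ft and side slope z = 1.1: A = (b + zy)y = (18.3 + 1.1×14.1)×14.1 = 476.7 ft²; P = b + 2y√(1+z²) = 18.3 + 2×14.1×1.487 = 60.22 ft.
Hydraulic radius R = A/P = 476.7/60.22 = 7.916 ft.
Manning's equation: Q = (1.486/n) A R^(2/3) S^(1/2) = (1.486/0.031) × 476.7 × 7.916^(2/3) × 0.00091^(1/2) = 2740 ft³/s.

Q = 2740 ft³/s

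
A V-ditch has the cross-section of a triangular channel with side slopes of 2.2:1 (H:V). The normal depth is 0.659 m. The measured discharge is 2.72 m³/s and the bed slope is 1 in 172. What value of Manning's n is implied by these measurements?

n = 0.012

For a triangular section with side slope z = 2.2: A = zy² = 2.2×0.659² = 0.9554 m²; P = 2y√(1+z²) = 2×0.659×2.417 = 3.185 m.
Hydraulic radius R = A/P = 0.9554/3.185 = 0.3 m.
Rearranging Manning's equation: n = (1/Q) A R^(2/3) S^(1/2) = (1/2.72) × 0.9554 × 0.3^(2/3) × √0.005814 = 0.012.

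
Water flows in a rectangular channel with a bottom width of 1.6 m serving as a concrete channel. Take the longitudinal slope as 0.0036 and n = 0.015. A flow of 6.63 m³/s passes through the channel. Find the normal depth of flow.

y_n = 1.58 m

Manning's equation rearranged: A R^(2/3) = nQ / (1·√S) = 0.015 × 6.63 / (√0.0036) = 1.657.
At y = 1.31 m: A R^(2/3) = 1.315 — too small.
At y = 1.58 m: A R^(2/3) = 1.658 — matches.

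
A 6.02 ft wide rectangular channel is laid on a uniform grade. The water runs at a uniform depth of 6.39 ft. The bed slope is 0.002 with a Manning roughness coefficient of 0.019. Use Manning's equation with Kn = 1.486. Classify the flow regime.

subcritical

Flow area A = b·y = 6.02 × 6.39 = 38.47 ft². Wetted perimeter P = b + 2y = 6.02 + 2×6.39 = 18.8 ft.
Hydraulic radius R = A/P = 38.47/18.8 = 2.046 ft.
V = (1.486/n) R^(2/3) √S = (1.486/0.019) × 2.046^(2/3) × √0.002 = 5.637 ft/s. Hydraulic depth D_h = A/T = 38.47/6.02 = 6.39 ft.
Froude number Fr = V/√(g·D_h) = 5.637/√(32.2×6.39) = 0.393, which is less than 1, so the flow is subcritical.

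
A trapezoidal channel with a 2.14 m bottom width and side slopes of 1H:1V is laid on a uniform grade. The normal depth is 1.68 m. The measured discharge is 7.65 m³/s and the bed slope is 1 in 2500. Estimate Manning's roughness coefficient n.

With bottom width b = 2.14 m and side slope z = 1: A = (b + zy)y = (2.14 + 1×1.68)×1.68 = 6.418 m²; P = b + 2y√(1+z²) = 2.14 + 2×1.68×1.414 = 6.892 m.
Hydraulic radius R = A/P = 6.418/6.892 = 0.9312 m.
Rearranging Manning's equation: n = (1/Q) A R^(2/3) S^(1/2) = (1/7.65) × 6.418 × 0.9312^(2/3) × √0.0004 = 0.016.

n = 0.016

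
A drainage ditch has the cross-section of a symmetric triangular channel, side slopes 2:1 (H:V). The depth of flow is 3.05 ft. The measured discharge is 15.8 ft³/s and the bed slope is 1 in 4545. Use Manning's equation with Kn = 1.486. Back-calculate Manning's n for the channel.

n = 0.0319

For a triangular section with side slope z = 2: A = zy² = 2×3.05² = 18.6 ft²; P = 2y√(1+z²) = 2×3.05×2.236 = 13.64 ft.
Hydraulic radius R = A/P = 18.6/13.64 = 1.364 ft.
Rearranging Manning's equation: n = (1.486/Q) A R^(2/3) S^(1/2) = (1.486/15.8) × 18.6 × 1.364^(2/3) × √0.00022 = 0.0319.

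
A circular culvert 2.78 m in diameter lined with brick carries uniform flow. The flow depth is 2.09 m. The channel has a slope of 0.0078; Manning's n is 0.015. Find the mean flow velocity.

V = 5.24 m/s

For a circular section of diameter D = 2.78 m at depth y = 2.09 m, the central angle is θ = 2 arccos(1 − 2y/D) = 4.197 rad. Then A = (D²/8)(θ − sin θ) = 4.895 m² and P = Dθ/2 = 5.834 m.
Hydraulic radius R = A/P = 4.895/5.834 = 0.8391 m.
From Manning's equation, V = (1/n) R^(2/3) S^(1/2) = (1/0.015) × 0.8391^(2/3) × 0.0078^(1/2) = 5.24 m/s.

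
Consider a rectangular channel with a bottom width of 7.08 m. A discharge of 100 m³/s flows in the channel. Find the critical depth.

y_c = 2.73 m

For a rectangular channel, critical depth y_c = (q²/g)^(1/3) where q = Q/b = 100/7.08 = 14.12 m²/s.
So y_c = (14.12²/9.81)^(1/3) = 2.73 m.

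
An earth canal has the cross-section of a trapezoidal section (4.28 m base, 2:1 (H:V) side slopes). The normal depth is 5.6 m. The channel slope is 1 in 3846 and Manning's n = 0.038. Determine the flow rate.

Q = 75.8 m³/s

With bottom width b = 4.28 m and side slope z = 2: A = (b + zy)y = (4.28 + 2×5.6)×5.6 = 86.69 m²; P = b + 2y√(1+z²) = 4.28 + 2×5.6×2.236 = 29.32 m.
Hydraulic radius R = A/P = 86.69/29.32 = 2.956 m.
Manning's equation: Q = (1/n) A R^(2/3) S^(1/2) = (1/0.038) × 86.69 × 2.956^(2/3) × 0.00026^(1/2) = 75.8 m³/s.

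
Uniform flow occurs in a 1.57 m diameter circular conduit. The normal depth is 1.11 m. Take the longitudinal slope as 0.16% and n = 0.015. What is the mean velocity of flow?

For a circular section of diameter D = 1.57 m at depth y = 1.11 m, the central angle is θ = 2 arccos(1 − 2y/D) = 3.995 rad. Then A = (D²/8)(θ − sin θ) = 1.463 m² and P = Dθ/2 = 3.136 m.
Hydraulic radius R = A/P = 1.463/3.136 = 0.4665 m.
From Manning's equation, V = (1/n) R^(2/3) S^(1/2) = (1/0.015) × 0.4665^(2/3) × 0.0016^(1/2) = 1.6 m/s.

V = 1.6 m/s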